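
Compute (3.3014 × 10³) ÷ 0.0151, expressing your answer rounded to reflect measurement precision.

(3.3014 × 10³) ÷ 0.0151 = 218635.761589…
Multiplication/division keeps the fewest significant figures: 3.3014 × 10³ → 5 s.f., 0.0151 → 3 s.f.; limit is 3.
Rounded to 3 significant figures: 2.19 × 10⁵.

2.19 × 10⁵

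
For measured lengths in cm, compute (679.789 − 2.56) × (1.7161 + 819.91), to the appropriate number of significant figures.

5.5643 × 10⁵ cm²

679.789 − 2.56 = 677.229, limited to 2 d.p. → 5 s.f.; 1.7161 + 819.91 = 821.6261, limited to 2 d.p. → 5 s.f.
Carrying full precision, 677.229 × 821.6261 = 556429.022077…; keep min(5, 5) = 5 s.f.
Rounded to 5 significant figures: 5.5643 × 10⁵ cm².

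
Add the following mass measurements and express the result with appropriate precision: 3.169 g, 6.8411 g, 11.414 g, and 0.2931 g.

3.169 g + 6.8411 g + 11.414 g + 0.2931 g = 21.7172 g.
Addition/subtraction keeps the fewest decimal places: 3.169 → 3 decimal places, 6.8411 → 4 decimal places, 11.414 → 3 decimal places, 0.2931 → 4 decimal places; limit is 3.
Rounded to 3 decimal places: 21.717 g.

21.717 g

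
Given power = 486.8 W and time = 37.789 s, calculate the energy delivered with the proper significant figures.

energy delivered = 486.8 W × 37.789 s = 18395.6852 J.
486.8 has 4 significant figures; 37.789 has 5.
Division/multiplication keeps the fewest: 4 significant figures.
Rounded: 1.840 × 10⁴ J.

1.840 × 10⁴ J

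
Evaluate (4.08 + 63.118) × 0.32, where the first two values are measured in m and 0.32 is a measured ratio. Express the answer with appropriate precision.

22 m

4.08 m + 63.118 m = 67.198 m; the sum is limited to 2 decimal places (4 s.f.).
Carrying full precision, 67.198 × 0.32 = 21.50336 m; 0.32 has 2 s.f., so the result keeps min(4, 2) = 2 s.f.
Rounded to 2 significant figures: 22 m.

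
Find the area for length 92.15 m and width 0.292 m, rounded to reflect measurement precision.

26.9 m²

area = 92.15 m × 0.292 m = 26.9078 m².
92.15 has 4 significant figures; 0.292 has 3.
Division/multiplication keeps the fewest: 3 significant figures.
Rounded: 26.9 m².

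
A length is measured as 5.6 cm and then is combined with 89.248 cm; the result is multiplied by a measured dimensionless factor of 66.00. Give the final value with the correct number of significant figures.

6.26 × 10³ cm

5.6 cm + 89.248 cm = 94.848 cm; the sum is limited to 1 decimal place (3 s.f.).
Carrying full precision, 94.848 × 66.00 = 6259.968 cm; 66.00 has 4 s.f., so the result keeps min(3, 4) = 3 s.f.
Rounded to 3 significant figures: 6.26 × 10³ cm.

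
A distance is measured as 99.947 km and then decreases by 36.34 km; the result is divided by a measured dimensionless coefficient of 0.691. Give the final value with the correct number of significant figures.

99.947 km − 36.34 km = 63.607 km; the difference is limited to 2 decimal places (4 s.f.).
Carrying full precision, 63.607 ÷ 0.691 = 92.0506512301… km; 0.691 has 3 s.f., so the result keeps min(4, 3) = 3 s.f.
Rounded to 3 significant figures: 92.1 km.

92.1 km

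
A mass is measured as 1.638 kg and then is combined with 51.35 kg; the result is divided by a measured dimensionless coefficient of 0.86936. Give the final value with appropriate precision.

60.95 kg

1.638 kg + 51.35 kg = 52.988 kg; the sum is limited to 2 decimal places (4 s.f.).
Carrying full precision, 52.988 ÷ 0.86936 = 60.9505843379… kg; 0.86936 has 5 s.f., so the result keeps min(4, 5) = 4 s.f.
Rounded to 4 significant figures: 60.95 kg.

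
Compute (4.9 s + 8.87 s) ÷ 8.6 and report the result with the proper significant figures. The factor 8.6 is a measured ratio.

1.6 s

4.9 s + 8.87 s = 13.77 s; the sum is limited to 1 decimal place (3 s.f.).
Carrying full precision, 13.77 ÷ 8.6 = 1.6011627907… s; 8.6 has 2 s.f., so the result keeps min(3, 2) = 2 s.f.
Rounded to 2 significant figures: 1.6 s.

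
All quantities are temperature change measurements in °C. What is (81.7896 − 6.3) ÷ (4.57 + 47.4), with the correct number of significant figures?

1.45

81.7896 − 6.3 = 75.4896, limited to 1 d.p. → 3 s.f.; 4.57 + 47.4 = 51.97, limited to 1 d.p. → 3 s.f.
Carrying full precision, 75.4896 ÷ 51.97 = 1.45256109294…; keep min(3, 3) = 3 s.f.
Rounded to 3 significant figures: 1.45.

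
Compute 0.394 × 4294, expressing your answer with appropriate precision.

1.69 × 10^3

0.394 × 4294 = 1691.836
Multiplication/division keeps the fewest significant figures: 0.394 → 3 s.f., 4294 → 4 s.f.; limit is 3.
Rounded to 3 significant figures: 1.69 × 10^3.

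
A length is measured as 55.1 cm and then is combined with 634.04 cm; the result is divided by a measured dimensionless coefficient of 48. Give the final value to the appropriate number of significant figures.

55.1 cm + 634.04 cm = 689.14 cm; the sum is limited to 1 decimal place (4 s.f.).
Carrying full precision, 689.14 ÷ 48 = 14.3570833333… cm; 48 has 2 s.f., so the result keeps min(4, 2) = 2 s.f.
Rounded to 2 significant figures: 14 cm.

14 cm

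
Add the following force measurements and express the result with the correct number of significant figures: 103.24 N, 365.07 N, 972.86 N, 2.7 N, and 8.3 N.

1452.2 N

103.24 N + 365.07 N + 972.86 N + 2.7 N + 8.3 N = 1452.17 N.
Addition/subtraction keeps the fewest decimal places: 103.24 → 2 decimal places, 365.07 → 2 decimal places, 972.86 → 2 decimal places, 2.7 → 1 decimal place, 8.3 → 1 decimal place; limit is 1.
Rounded to 1 decimal place: 1452.2 N.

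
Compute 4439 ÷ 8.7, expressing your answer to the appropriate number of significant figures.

4439 ÷ 8.7 = 510.229885057…
Multiplication/division keeps the fewest significant figures: 4439 → 4 s.f., 8.7 → 2 s.f.; limit is 2.
Rounded to 2 significant figures: 5.1 × 10².

5.1 × 10²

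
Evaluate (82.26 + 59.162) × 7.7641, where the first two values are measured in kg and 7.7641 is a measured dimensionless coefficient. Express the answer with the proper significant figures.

82.26 kg + 59.162 kg = 141.422 kg; the sum is limited to 2 decimal places (5 s.f.).
Carrying full precision, 141.422 × 7.7641 = 1098.0145502 kg; 7.7641 has 5 s.f., so the result keeps min(5, 5) = 5 s.f.
Rounded to 5 significant figures: 1098.0 kg.

1098.0 kg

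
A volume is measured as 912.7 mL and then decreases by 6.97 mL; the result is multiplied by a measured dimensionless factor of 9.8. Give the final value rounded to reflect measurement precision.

912.7 mL − 6.97 mL = 905.73 mL; the difference is limited to 1 decimal place (4 s.f.).
Carrying full precision, 905.73 × 9.8 = 8876.154 mL; 9.8 has 2 s.f., so the result keeps min(4, 2) = 2 s.f.
Rounded to 2 significant figures: 8.9 × 10³ mL.

8.9 × 10³ mL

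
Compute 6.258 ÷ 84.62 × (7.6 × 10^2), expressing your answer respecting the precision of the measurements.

56

6.258 ÷ 84.62 × (7.6 × 10^2) = 56.2051524462…
Multiplication/division keeps the fewest significant figures: 6.258 → 4 s.f., 84.62 → 4 s.f., 7.6 × 10^2 → 2 s.f.; limit is 2.
Rounded to 2 significant figures: 56.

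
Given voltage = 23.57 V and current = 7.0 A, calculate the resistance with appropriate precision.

3.4 Ω

resistance = 23.57 V ÷ 7.0 A = 3.36714285714… Ω.
23.57 has 4 significant figures; 7.0 has 2.
Division/multiplication keeps the fewest: 2 significant figures.
Rounded: 3.4 Ω.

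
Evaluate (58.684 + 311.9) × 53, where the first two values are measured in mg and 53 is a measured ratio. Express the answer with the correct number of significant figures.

58.684 mg + 311.9 mg = 370.584 mg; the sum is limited to 1 decimal place (4 s.f.).
Carrying full precision, 370.584 × 53 = 19640.952 mg; 53 has 2 s.f., so the result keeps min(4, 2) = 2 s.f.
Rounded to 2 significant figures: 2.0 × 10⁴ mg.

2.0 × 10⁴ mg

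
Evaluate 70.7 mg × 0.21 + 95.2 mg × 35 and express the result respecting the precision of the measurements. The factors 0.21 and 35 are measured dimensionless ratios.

3.3 × 10^3 mg

70.7 × 0.21 = 14.847 → 15 mg (2 s.f., last digit at the 10^0 place).
95.2 × 35 = 3332 → 3.3 × 10^3 mg (2 s.f., last digit at the 10^2 place).
Sum: 3346.847 mg; keep the coarser place, 10^2.
Result: 3.3 × 10^3 mg.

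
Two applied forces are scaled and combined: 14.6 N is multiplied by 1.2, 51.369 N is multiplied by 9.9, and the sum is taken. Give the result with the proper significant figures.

14.6 × 1.2 = 17.52 → 18 N (2 s.f., last digit at the 10^0 place).
51.369 × 9.9 = 508.5531 → 5.1 × 10² N (2 s.f., last digit at the 10^1 place).
Sum: 526.0731 N; keep the coarser place, 10^1.
Result: 5.3 × 10² N.

5.3 × 10² N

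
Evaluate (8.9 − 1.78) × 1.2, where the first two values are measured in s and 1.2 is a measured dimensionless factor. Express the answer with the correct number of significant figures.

8.9 s − 1.78 s = 7.12 s; the difference is limited to 1 decimal place (2 s.f.).
Carrying full precision, 7.12 × 1.2 = 8.544 s; 1.2 has 2 s.f., so the result keeps min(2, 2) = 2 s.f.
Rounded to 2 significant figures: 8.5 s.

8.5 s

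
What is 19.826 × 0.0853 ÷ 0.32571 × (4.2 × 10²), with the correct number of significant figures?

19.826 × 0.0853 ÷ 0.32571 × (4.2 × 10²) = 2180.73217279…
Multiplication/division keeps the fewest significant figures: 19.826 → 5 s.f., 0.0853 → 3 s.f., 0.32571 → 5 s.f., 4.2 × 10² → 2 s.f.; limit is 2.
Rounded to 2 significant figures: 2.2 × 10³.

2.2 × 10³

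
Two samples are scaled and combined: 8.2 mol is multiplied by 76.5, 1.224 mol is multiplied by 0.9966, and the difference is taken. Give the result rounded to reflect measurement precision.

6.3 × 10^2 mol

8.2 × 76.5 = 627.3 → 6.3 × 10^2 mol (2 s.f., last digit at the 10^1 place).
1.224 × 0.9966 = 1.2198384 → 1.220 mol (4 s.f., last digit at the 10^-3 place).
Difference: 626.0801616 mol; keep the coarser place, 10^1.
Result: 6.3 × 10^2 mol.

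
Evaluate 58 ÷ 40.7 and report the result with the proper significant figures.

58 ÷ 40.7 = 1.42506142506…
Multiplication/division keeps the fewest significant figures: 58 → 2 s.f., 40.7 → 3 s.f.; limit is 2.
Rounded to 2 significant figures: 1.4.

1.4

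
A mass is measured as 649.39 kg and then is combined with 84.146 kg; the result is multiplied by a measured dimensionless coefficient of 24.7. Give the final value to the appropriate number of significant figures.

649.39 kg + 84.146 kg = 733.536 kg; the sum is limited to 2 decimal places (5 s.f.).
Carrying full precision, 733.536 × 24.7 = 18118.3392 kg; 24.7 has 3 s.f., so the result keeps min(5, 3) = 3 s.f.
Rounded to 3 significant figures: 1.81 × 10^4 kg.

1.81 × 10^4 kg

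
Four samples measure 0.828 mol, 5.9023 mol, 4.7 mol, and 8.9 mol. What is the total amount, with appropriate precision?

20.3 mol

0.828 mol + 5.9023 mol + 4.7 mol + 8.9 mol = 20.3303 mol.
Addition/subtraction keeps the fewest decimal places: 0.828 → 3 decimal places, 5.9023 → 4 decimal places, 4.7 → 1 decimal place, 8.9 → 1 decimal place; limit is 1.
Rounded to 1 decimal place: 20.3 mol.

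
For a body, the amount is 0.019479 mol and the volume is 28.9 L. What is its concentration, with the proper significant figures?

6.74 × 10^-4 mol/L

concentration = 0.019479 mol ÷ 28.9 L = 0.00067401384083… mol/L.
0.019479 has 5 significant figures; 28.9 has 3.
Division/multiplication keeps the fewest: 3 significant figures.
Rounded: 6.74 × 10^-4 mol/L.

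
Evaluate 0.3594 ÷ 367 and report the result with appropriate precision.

0.3594 ÷ 367 = 0.000979291553134…
Multiplication/division keeps the fewest significant figures: 0.3594 → 4 s.f., 367 → 3 s.f.; limit is 3.
Rounded to 3 significant figures: 9.79 × 10^-4.

9.79 × 10^-4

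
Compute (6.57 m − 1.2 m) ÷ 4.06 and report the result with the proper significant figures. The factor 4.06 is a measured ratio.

1.3 m

6.57 m − 1.2 m = 5.37 m; the difference is limited to 1 decimal place (2 s.f.).
Carrying full precision, 5.37 ÷ 4.06 = 1.32266009852… m; 4.06 has 3 s.f., so the result keeps min(2, 3) = 2 s.f.
Rounded to 2 significant figures: 1.3 m.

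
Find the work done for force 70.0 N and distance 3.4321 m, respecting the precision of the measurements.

240. J

work done = 70.0 N × 3.4321 m = 240.247 J.
70.0 has 3 significant figures; 3.4321 has 5.
Division/multiplication keeps the fewest: 3 significant figures.
Rounded: 240. J.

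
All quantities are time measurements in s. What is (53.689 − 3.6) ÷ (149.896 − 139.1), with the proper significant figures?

4.64

53.689 − 3.6 = 50.089, limited to 1 d.p. → 3 s.f.; 149.896 − 139.1 = 10.796, limited to 1 d.p. → 3 s.f.
Carrying full precision, 50.089 ÷ 10.796 = 4.63958873657…; keep min(3, 3) = 3 s.f.
Rounded to 3 significant figures: 4.64.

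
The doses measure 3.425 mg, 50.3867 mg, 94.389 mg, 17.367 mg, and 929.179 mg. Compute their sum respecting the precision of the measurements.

1094.747 mg

3.425 mg + 50.3867 mg + 94.389 mg + 17.367 mg + 929.179 mg = 1094.7467 mg.
Addition/subtraction keeps the fewest decimal places: 3.425 → 3 decimal places, 50.3867 → 4 decimal places, 94.389 → 3 decimal places, 17.367 → 3 decimal places, 929.179 → 3 decimal places; limit is 3.
Rounded to 3 decimal places: 1094.747 mg.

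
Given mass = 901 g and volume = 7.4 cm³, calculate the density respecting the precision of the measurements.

1.2 × 10^2 g/cm³

density = 901 g ÷ 7.4 cm³ = 121.756756757… g/cm³.
901 has 3 significant figures; 7.4 has 2.
Division/multiplication keeps the fewest: 2 significant figures.
Rounded: 1.2 × 10^2 g/cm³.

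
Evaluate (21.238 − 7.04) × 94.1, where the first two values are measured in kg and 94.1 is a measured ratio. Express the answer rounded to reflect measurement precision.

21.238 kg − 7.04 kg = 14.198 kg; the difference is limited to 2 decimal places (4 s.f.).
Carrying full precision, 14.198 × 94.1 = 1336.0318 kg; 94.1 has 3 s.f., so the result keeps min(4, 3) = 3 s.f.
Rounded to 3 significant figures: 1.34 × 10^3 kg.

1.34 × 10^3 kg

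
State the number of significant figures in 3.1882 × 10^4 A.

5

3.1882 × 10^4: in scientific notation every digit of the coefficient is significant.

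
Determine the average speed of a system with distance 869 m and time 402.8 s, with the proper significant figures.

2.16 m/s

average speed = 869 m ÷ 402.8 s = 2.15739821251… m/s.
869 has 3 significant figures; 402.8 has 4.
Division/multiplication keeps the fewest: 3 significant figures.
Rounded: 2.16 m/s.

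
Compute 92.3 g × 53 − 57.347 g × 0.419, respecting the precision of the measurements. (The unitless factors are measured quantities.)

92.3 × 53 = 4891.9 → 4.9 × 10^3 g (2 s.f., last digit at the 10^2 place).
57.347 × 0.419 = 24.028393 → 24.0 g (3 s.f., last digit at the 10^-1 place).
Difference: 4867.871607 g; keep the coarser place, 10^2.
Result: 4.9 × 10^3 g.

4.9 × 10^3 g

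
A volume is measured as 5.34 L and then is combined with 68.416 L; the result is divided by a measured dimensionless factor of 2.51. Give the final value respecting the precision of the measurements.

5.34 L + 68.416 L = 73.756 L; the sum is limited to 2 decimal places (4 s.f.).
Carrying full precision, 73.756 ÷ 2.51 = 29.3848605578… L; 2.51 has 3 s.f., so the result keeps min(4, 3) = 3 s.f.
Rounded to 3 significant figures: 29.4 L.

29.4 L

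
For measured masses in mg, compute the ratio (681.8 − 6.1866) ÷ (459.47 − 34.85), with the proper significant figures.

1.591

681.8 − 6.1866 = 675.6134, limited to 1 d.p. → 4 s.f.; 459.47 − 34.85 = 424.62, limited to 2 d.p. → 5 s.f.
Carrying full precision, 675.6134 ÷ 424.62 = 1.59110121991…; keep min(4, 5) = 4 s.f.
Rounded to 4 significant figures: 1.591.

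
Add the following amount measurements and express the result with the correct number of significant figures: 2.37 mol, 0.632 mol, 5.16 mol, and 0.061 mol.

2.37 mol + 0.632 mol + 5.16 mol + 0.061 mol = 8.223 mol.
Addition/subtraction keeps the fewest decimal places: 2.37 → 2 decimal places, 0.632 → 3 decimal places, 5.16 → 2 decimal places, 0.061 → 3 decimal places; limit is 2.
Rounded to 2 decimal places: 8.22 mol.

8.22 mol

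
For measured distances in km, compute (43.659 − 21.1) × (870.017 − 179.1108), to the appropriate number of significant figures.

43.659 − 21.1 = 22.559, limited to 1 d.p. → 3 s.f.; 870.017 − 179.1108 = 690.9062, limited to 3 d.p. → 6 s.f.
Carrying full precision, 22.559 × 690.9062 = 15586.1529658; keep min(3, 6) = 3 s.f.
Rounded to 3 significant figures: 1.56 × 10⁴ km².

1.56 × 10⁴ km²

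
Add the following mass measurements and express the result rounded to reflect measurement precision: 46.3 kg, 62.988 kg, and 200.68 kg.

310.0 kg

46.3 kg + 62.988 kg + 200.68 kg = 309.968 kg.
Addition/subtraction keeps the fewest decimal places: 46.3 → 1 decimal place, 62.988 → 3 decimal places, 200.68 → 2 decimal places; limit is 1.
Rounded to 1 decimal place: 310.0 kg.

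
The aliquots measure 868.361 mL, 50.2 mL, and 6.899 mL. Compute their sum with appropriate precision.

868.361 mL + 50.2 mL + 6.899 mL = 925.460 mL.
Addition/subtraction keeps the fewest decimal places: 868.361 → 3 decimal places, 50.2 → 1 decimal place, 6.899 → 3 decimal places; limit is 1.
Rounded to 1 decimal place: 925.5 mL.

925.5 mL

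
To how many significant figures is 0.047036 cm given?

5

0.047036: leading zeros are not significant; zeros between nonzero digits are significant.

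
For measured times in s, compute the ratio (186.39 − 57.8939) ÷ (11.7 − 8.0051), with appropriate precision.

186.39 − 57.8939 = 128.4961, limited to 2 d.p. → 5 s.f.; 11.7 − 8.0051 = 3.6949, limited to 1 d.p. → 2 s.f.
Carrying full precision, 128.4961 ÷ 3.6949 = 34.7766110044…; keep min(5, 2) = 2 s.f.
Rounded to 2 significant figures: 35.

35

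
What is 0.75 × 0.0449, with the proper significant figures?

0.75 × 0.0449 = 0.033675
Multiplication/division keeps the fewest significant figures: 0.75 → 2 s.f., 0.0449 → 3 s.f.; limit is 2.
Rounded to 2 significant figures: 0.034.

0.034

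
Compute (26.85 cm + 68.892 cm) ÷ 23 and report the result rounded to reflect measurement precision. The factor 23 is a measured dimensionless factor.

4.2 cm

26.85 cm + 68.892 cm = 95.742 cm; the sum is limited to 2 decimal places (4 s.f.).
Carrying full precision, 95.742 ÷ 23 = 4.16269565217… cm; 23 has 2 s.f., so the result keeps min(4, 2) = 2 s.f.
Rounded to 2 significant figures: 4.2 cm.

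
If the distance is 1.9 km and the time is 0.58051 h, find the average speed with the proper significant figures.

average speed = 1.9 km ÷ 0.58051 h = 3.27298410019… km/h.
1.9 has 2 significant figures; 0.58051 has 5.
Division/multiplication keeps the fewest: 2 significant figures.
Rounded: 3.3 km/h.

3.3 km/h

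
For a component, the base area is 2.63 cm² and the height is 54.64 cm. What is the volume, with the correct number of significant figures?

144 cm³

volume = 2.63 cm² × 54.64 cm = 143.7032 cm³.
2.63 has 3 significant figures; 54.64 has 4.
Division/multiplication keeps the fewest: 3 significant figures.
Rounded: 144 cm³.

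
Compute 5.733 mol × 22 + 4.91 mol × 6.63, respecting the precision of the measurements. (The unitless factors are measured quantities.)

1.6 × 10^2 mol

5.733 × 22 = 126.126 → 1.3 × 10^2 mol (2 s.f., last digit at the 10^1 place).
4.91 × 6.63 = 32.5533 → 32.6 mol (3 s.f., last digit at the 10^-1 place).
Sum: 158.6793 mol; keep the coarser place, 10^1.
Result: 1.6 × 10^2 mol.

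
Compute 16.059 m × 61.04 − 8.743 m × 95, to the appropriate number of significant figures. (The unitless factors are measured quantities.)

16.059 × 61.04 = 980.24136 → 980.2 m (4 s.f., last digit at the 10^-1 place).
8.743 × 95 = 830.585 → 8.3 × 10^2 m (2 s.f., last digit at the 10^1 place).
Difference: 149.65636 m; keep the coarser place, 10^1.
Result: 1.5 × 10^2 m.

1.5 × 10^2 m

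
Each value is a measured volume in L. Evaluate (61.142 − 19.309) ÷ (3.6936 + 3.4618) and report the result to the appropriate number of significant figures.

61.142 − 19.309 = 41.833, limited to 3 d.p. → 5 s.f.; 3.6936 + 3.4618 = 7.1554, limited to 4 d.p. → 5 s.f.
Carrying full precision, 41.833 ÷ 7.1554 = 5.84635380272…; keep min(5, 5) = 5 s.f.
Rounded to 5 significant figures: 5.8464.

5.8464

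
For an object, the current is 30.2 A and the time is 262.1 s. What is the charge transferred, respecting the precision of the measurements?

charge transferred = 30.2 A × 262.1 s = 7915.42 C.
30.2 has 3 significant figures; 262.1 has 4.
Division/multiplication keeps the fewest: 3 significant figures.
Rounded: 7.92 × 10³ C.

7.92 × 10³ C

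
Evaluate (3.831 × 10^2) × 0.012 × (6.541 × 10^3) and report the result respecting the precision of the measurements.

(3.831 × 10^2) × 0.012 × (6.541 × 10^3) = 30070.2852
Multiplication/division keeps the fewest significant figures: 3.831 × 10^2 → 4 s.f., 0.012 → 2 s.f., 6.541 × 10^3 → 4 s.f.; limit is 2.
Rounded to 2 significant figures: 3.0 × 10^4.

3.0 × 10^4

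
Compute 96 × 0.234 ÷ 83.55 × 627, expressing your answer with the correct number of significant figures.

96 × 0.234 ÷ 83.55 × 627 = 168.580825853…
Multiplication/division keeps the fewest significant figures: 96 → 2 s.f., 0.234 → 3 s.f., 83.55 → 4 s.f., 627 → 3 s.f.; limit is 2.
Rounded to 2 significant figures: 1.7 × 10^2.

1.7 × 10^2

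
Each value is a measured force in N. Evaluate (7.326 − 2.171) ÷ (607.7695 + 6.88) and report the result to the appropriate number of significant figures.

7.326 − 2.171 = 5.155, limited to 3 d.p. → 4 s.f.; 607.7695 + 6.88 = 614.6495, limited to 2 d.p. → 5 s.f.
Carrying full precision, 5.155 ÷ 614.6495 = 0.00838689366867…; keep min(4, 5) = 4 s.f.
Rounded to 4 significant figures: 0.008387.

0.008387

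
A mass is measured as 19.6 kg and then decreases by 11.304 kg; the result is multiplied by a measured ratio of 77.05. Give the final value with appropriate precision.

6.4 × 10² kg

19.6 kg − 11.304 kg = 8.296 kg; the difference is limited to 1 decimal place (2 s.f.).
Carrying full precision, 8.296 × 77.05 = 639.2068 kg; 77.05 has 4 s.f., so the result keeps min(2, 4) = 2 s.f.
Rounded to 2 significant figures: 6.4 × 10² kg.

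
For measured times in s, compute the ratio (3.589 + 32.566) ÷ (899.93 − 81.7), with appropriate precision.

0.04419

3.589 + 32.566 = 36.155, limited to 3 d.p. → 5 s.f.; 899.93 − 81.7 = 818.23, limited to 1 d.p. → 4 s.f.
Carrying full precision, 36.155 ÷ 818.23 = 0.0441868423304…; keep min(5, 4) = 4 s.f.
Rounded to 4 significant figures: 0.04419.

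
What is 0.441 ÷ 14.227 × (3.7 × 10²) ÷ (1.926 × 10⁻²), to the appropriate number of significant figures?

0.441 ÷ 14.227 × (3.7 × 10²) ÷ (1.926 × 10⁻²) = 595.484825812…
Multiplication/division keeps the fewest significant figures: 0.441 → 3 s.f., 14.227 → 5 s.f., 3.7 × 10² → 2 s.f., 1.926 × 10⁻² → 4 s.f.; limit is 2.
Rounded to 2 significant figures: 6.0 × 10².

6.0 × 10²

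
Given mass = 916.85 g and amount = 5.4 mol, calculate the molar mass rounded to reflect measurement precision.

molar mass = 916.85 g ÷ 5.4 mol = 169.787037037… g/mol.
916.85 has 5 significant figures; 5.4 has 2.
Division/multiplication keeps the fewest: 2 significant figures.
Rounded: 1.7 × 10² g/mol.

1.7 × 10² g/mol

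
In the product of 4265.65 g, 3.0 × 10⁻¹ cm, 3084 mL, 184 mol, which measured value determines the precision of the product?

4265.65 g → 6 s.f.; 3.0 × 10⁻¹ cm → 2 s.f.; 3084 mL → 4 s.f.; 184 mol → 3 s.f.
The fewest is 2 significant figures, from 3.0 × 10⁻¹ cm.

3.0 × 10⁻¹ cm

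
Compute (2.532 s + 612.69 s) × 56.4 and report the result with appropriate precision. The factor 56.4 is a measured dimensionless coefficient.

3.47 × 10⁴ s

2.532 s + 612.69 s = 615.222 s; the sum is limited to 2 decimal places (5 s.f.).
Carrying full precision, 615.222 × 56.4 = 34698.5208 s; 56.4 has 3 s.f., so the result keeps min(5, 3) = 3 s.f.
Rounded to 3 significant figures: 3.47 × 10⁴ s.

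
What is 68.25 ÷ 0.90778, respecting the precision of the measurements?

75.18

68.25 ÷ 0.90778 = 75.1834144837…
Multiplication/division keeps the fewest significant figures: 68.25 → 4 s.f., 0.90778 → 5 s.f.; limit is 4.
Rounded to 4 significant figures: 75.18.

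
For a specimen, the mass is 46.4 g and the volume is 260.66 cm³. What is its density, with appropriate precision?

1.78 × 10^-1 g/cm³

density = 46.4 g ÷ 260.66 cm³ = 0.178009667766… g/cm³.
46.4 has 3 significant figures; 260.66 has 5.
Division/multiplication keeps the fewest: 3 significant figures.
Rounded: 1.78 × 10^-1 g/cm³.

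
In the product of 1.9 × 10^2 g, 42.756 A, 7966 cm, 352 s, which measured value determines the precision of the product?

1.9 × 10^2 g

1.9 × 10^2 g → 2 s.f.; 42.756 A → 5 s.f.; 7966 cm → 4 s.f.; 352 s → 3 s.f.
The fewest is 2 significant figures, from 1.9 × 10^2 g.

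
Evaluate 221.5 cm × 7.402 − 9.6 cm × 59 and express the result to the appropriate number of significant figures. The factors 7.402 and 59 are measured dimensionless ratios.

221.5 × 7.402 = 1639.543 → 1.640 × 10^3 cm (4 s.f., last digit at the 10^0 place).
9.6 × 59 = 566.4 → 5.7 × 10^2 cm (2 s.f., last digit at the 10^1 place).
Difference: 1073.143 cm; keep the coarser place, 10^1.
Result: 1.07 × 10^3 cm.

1.07 × 10^3 cm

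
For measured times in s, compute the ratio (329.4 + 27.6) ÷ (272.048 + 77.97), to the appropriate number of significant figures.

1.020

329.4 + 27.6 = 357.0, limited to 1 d.p. → 4 s.f.; 272.048 + 77.97 = 350.018, limited to 2 d.p. → 5 s.f.
Carrying full precision, 357.0 ÷ 350.018 = 1.01994754555…; keep min(4, 5) = 4 s.f.
Rounded to 4 significant figures: 1.020.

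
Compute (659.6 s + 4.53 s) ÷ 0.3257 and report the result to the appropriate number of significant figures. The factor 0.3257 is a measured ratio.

2039 s

659.6 s + 4.53 s = 664.13 s; the sum is limited to 1 decimal place (4 s.f.).
Carrying full precision, 664.13 ÷ 0.3257 = 2039.08504759… s; 0.3257 has 4 s.f., so the result keeps min(4, 4) = 4 s.f.
Rounded to 4 significant figures: 2039 s.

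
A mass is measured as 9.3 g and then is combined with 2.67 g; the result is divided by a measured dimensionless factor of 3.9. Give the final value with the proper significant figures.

3.1 g

9.3 g + 2.67 g = 11.97 g; the sum is limited to 1 decimal place (3 s.f.).
Carrying full precision, 11.97 ÷ 3.9 = 3.06923076923… g; 3.9 has 2 s.f., so the result keeps min(3, 2) = 2 s.f.
Rounded to 2 significant figures: 3.1 g.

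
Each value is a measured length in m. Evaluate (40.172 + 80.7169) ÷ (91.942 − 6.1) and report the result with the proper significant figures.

40.172 + 80.7169 = 120.8889, limited to 3 d.p. → 6 s.f.; 91.942 − 6.1 = 85.842, limited to 1 d.p. → 3 s.f.
Carrying full precision, 120.8889 ÷ 85.842 = 1.40827217446…; keep min(6, 3) = 3 s.f.
Rounded to 3 significant figures: 1.41.

1.41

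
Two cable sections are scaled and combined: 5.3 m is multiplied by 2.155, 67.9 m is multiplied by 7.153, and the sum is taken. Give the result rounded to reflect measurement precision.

497 m

5.3 × 2.155 = 11.4215 → 11 m (2 s.f., last digit at the 10^0 place).
67.9 × 7.153 = 485.6887 → 486 m (3 s.f., last digit at the 10^0 place).
Sum: 497.1102 m; keep the coarser place, 10^0.
Result: 497 m.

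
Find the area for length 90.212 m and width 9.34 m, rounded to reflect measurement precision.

area = 90.212 m × 9.34 m = 842.58008 m².
90.212 has 5 significant figures; 9.34 has 3.
Division/multiplication keeps the fewest: 3 significant figures.
Rounded: 843 m².

843 m²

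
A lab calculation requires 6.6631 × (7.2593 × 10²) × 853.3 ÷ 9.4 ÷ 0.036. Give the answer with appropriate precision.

1.2 × 10⁷

6.6631 × (7.2593 × 10²) × 853.3 ÷ 9.4 ÷ 0.036 = 12196703.5205…
Multiplication/division keeps the fewest significant figures: 6.6631 → 5 s.f., 7.2593 × 10² → 5 s.f., 853.3 → 4 s.f., 9.4 → 2 s.f., 0.036 → 2 s.f.; limit is 2.
Rounded to 2 significant figures: 1.2 × 10⁷.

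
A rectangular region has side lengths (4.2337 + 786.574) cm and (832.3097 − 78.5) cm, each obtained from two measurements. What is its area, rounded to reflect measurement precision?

5.961 × 10^5 cm²

4.2337 + 786.574 = 790.8077, limited to 3 d.p. → 6 s.f.; 832.3097 − 78.5 = 753.8097, limited to 1 d.p. → 4 s.f.
Carrying full precision, 790.8077 × 753.8097 = 596118.515095…; keep min(6, 4) = 4 s.f.
Rounded to 4 significant figures: 5.961 × 10^5 cm².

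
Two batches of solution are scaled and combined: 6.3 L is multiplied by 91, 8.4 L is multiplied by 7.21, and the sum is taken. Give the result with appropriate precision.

6.3 × 10^2 L

6.3 × 91 = 573.3 → 5.7 × 10^2 L (2 s.f., last digit at the 10^1 place).
8.4 × 7.21 = 60.564 → 61 L (2 s.f., last digit at the 10^0 place).
Sum: 633.864 L; keep the coarser place, 10^1.
Result: 6.3 × 10^2 L.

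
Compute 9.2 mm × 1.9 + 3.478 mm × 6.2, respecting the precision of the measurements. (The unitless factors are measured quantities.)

9.2 × 1.9 = 17.48 → 17 mm (2 s.f., last digit at the 10^0 place).
3.478 × 6.2 = 21.5636 → 22 mm (2 s.f., last digit at the 10^0 place).
Sum: 39.0436 mm; keep the coarser place, 10^0.
Result: 39 mm.

39 mm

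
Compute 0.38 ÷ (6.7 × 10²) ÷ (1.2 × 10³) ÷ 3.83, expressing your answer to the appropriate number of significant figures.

1.2 × 10⁻⁷

0.38 ÷ (6.7 × 10²) ÷ (1.2 × 10³) ÷ 3.83 = 1.23403868387 × 10^-7…
Multiplication/division keeps the fewest significant figures: 0.38 → 2 s.f., 6.7 × 10² → 2 s.f., 1.2 × 10³ → 2 s.f., 3.83 → 3 s.f.; limit is 2.
Rounded to 2 significant figures: 1.2 × 10⁻⁷.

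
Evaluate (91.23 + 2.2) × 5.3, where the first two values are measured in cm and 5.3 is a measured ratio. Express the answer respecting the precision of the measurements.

91.23 cm + 2.2 cm = 93.43 cm; the sum is limited to 1 decimal place (3 s.f.).
Carrying full precision, 93.43 × 5.3 = 495.179 cm; 5.3 has 2 s.f., so the result keeps min(3, 2) = 2 s.f.
Rounded to 2 significant figures: 5.0 × 10² cm.

5.0 × 10² cm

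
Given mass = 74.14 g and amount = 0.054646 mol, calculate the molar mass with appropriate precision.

molar mass = 74.14 g ÷ 0.054646 mol = 1356.73242323… g/mol.
74.14 has 4 significant figures; 0.054646 has 5.
Division/multiplication keeps the fewest: 4 significant figures.
Rounded: 1357 g/mol.

1357 g/mol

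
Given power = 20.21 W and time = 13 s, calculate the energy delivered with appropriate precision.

2.6 × 10^2 J

energy delivered = 20.21 W × 13 s = 262.73 J.
20.21 has 4 significant figures; 13 has 2.
Division/multiplication keeps the fewest: 2 significant figures.
Rounded: 2.6 × 10^2 J.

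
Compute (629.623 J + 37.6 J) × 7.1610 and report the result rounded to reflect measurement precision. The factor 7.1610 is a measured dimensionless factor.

4.778 × 10^3 J

629.623 J + 37.6 J = 667.223 J; the sum is limited to 1 decimal place (4 s.f.).
Carrying full precision, 667.223 × 7.1610 = 4777.983903 J; 7.1610 has 5 s.f., so the result keeps min(4, 5) = 4 s.f.
Rounded to 4 significant figures: 4.778 × 10^3 J.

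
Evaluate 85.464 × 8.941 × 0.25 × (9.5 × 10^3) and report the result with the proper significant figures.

85.464 × 8.941 × 0.25 × (9.5 × 10^3) = 1814817.357
Multiplication/division keeps the fewest significant figures: 85.464 → 5 s.f., 8.941 → 4 s.f., 0.25 → 2 s.f., 9.5 × 10^3 → 2 s.f.; limit is 2.
Rounded to 2 significant figures: 1.8 × 10^6.

1.8 × 10^6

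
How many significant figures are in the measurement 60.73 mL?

60.73: zeros between nonzero digits are significant.

4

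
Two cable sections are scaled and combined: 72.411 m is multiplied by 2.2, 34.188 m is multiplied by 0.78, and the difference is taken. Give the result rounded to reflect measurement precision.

72.411 × 2.2 = 159.3042 → 1.6 × 10² m (2 s.f., last digit at the 10^1 place).
34.188 × 0.78 = 26.66664 → 27 m (2 s.f., last digit at the 10^0 place).
Difference: 132.63756 m; keep the coarser place, 10^1.
Result: 1.3 × 10² m.

1.3 × 10² m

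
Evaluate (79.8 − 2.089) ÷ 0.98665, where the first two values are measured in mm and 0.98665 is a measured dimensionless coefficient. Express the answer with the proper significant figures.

79.8 mm − 2.089 mm = 77.711 mm; the difference is limited to 1 decimal place (3 s.f.).
Carrying full precision, 77.711 ÷ 0.98665 = 78.7624790959… mm; 0.98665 has 5 s.f., so the result keeps min(3, 5) = 3 s.f.
Rounded to 3 significant figures: 78.8 mm.

78.8 mm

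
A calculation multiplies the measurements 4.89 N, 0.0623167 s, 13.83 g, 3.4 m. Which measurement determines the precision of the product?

3.4 m

4.89 N → 3 s.f.; 0.0623167 s → 6 s.f.; 13.83 g → 4 s.f.; 3.4 m → 2 s.f.
The fewest is 2 significant figures, from 3.4 m.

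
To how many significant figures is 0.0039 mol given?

2

0.0039: leading zeros are not significant.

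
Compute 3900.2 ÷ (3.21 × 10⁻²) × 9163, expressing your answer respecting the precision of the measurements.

1.11 × 10⁹

3900.2 ÷ (3.21 × 10⁻²) × 9163 = 1.11331877259 × 10^9…
Multiplication/division keeps the fewest significant figures: 3900.2 → 5 s.f., 3.21 × 10⁻² → 3 s.f., 9163 → 4 s.f.; limit is 3.
Rounded to 3 significant figures: 1.11 × 10⁹.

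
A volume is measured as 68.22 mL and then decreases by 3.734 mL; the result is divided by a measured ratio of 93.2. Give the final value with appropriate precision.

68.22 mL − 3.734 mL = 64.486 mL; the difference is limited to 2 decimal places (4 s.f.).
Carrying full precision, 64.486 ÷ 93.2 = 0.691909871245… mL; 93.2 has 3 s.f., so the result keeps min(4, 3) = 3 s.f.
Rounded to 3 significant figures: 0.692 mL.

0.692 mL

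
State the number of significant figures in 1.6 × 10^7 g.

1.6 × 10^7: in scientific notation every digit of the coefficient is significant.

2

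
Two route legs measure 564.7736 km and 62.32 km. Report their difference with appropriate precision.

564.7736 km − 62.32 km = 502.4536 km.
Addition/subtraction keeps the fewest decimal places: 564.7736 → 4 decimal places, 62.32 → 2 decimal places; limit is 2.
Rounded to 2 decimal places: 502.45 km.

502.45 km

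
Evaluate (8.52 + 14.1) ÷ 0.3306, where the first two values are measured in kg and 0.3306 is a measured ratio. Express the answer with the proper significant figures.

8.52 kg + 14.1 kg = 22.62 kg; the sum is limited to 1 decimal place (3 s.f.).
Carrying full precision, 22.62 ÷ 0.3306 = 68.4210526316… kg; 0.3306 has 4 s.f., so the result keeps min(3, 4) = 3 s.f.
Rounded to 3 significant figures: 68.4 kg.

68.4 kg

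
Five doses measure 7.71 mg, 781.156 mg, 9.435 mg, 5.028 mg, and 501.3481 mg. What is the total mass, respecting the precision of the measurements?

7.71 mg + 781.156 mg + 9.435 mg + 5.028 mg + 501.3481 mg = 1304.6771 mg.
Addition/subtraction keeps the fewest decimal places: 7.71 → 2 decimal places, 781.156 → 3 decimal places, 9.435 → 3 decimal places, 5.028 → 3 decimal places, 501.3481 → 4 decimal places; limit is 2.
Rounded to 2 decimal places: 1304.68 mg.

1304.68 mg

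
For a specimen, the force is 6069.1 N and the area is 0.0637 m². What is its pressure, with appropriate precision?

pressure = 6069.1 N ÷ 0.0637 m² = 95276.2951334… Pa.
6069.1 has 5 significant figures; 0.0637 has 3.
Division/multiplication keeps the fewest: 3 significant figures.
Rounded: 9.53 × 10^4 Pa.

9.53 × 10^4 Pa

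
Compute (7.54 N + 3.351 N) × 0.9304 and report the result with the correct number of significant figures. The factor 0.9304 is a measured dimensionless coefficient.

7.54 N + 3.351 N = 10.891 N; the sum is limited to 2 decimal places (4 s.f.).
Carrying full precision, 10.891 × 0.9304 = 10.1329864 N; 0.9304 has 4 s.f., so the result keeps min(4, 4) = 4 s.f.
Rounded to 4 significant figures: 10.13 N.

10.13 N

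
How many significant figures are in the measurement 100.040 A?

6

100.040: trailing zeros after a decimal point are significant; zeros between nonzero digits are significant.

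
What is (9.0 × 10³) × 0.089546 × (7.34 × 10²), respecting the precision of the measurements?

5.9 × 10⁵

(9.0 × 10³) × 0.089546 × (7.34 × 10²) = 591540.876
Multiplication/division keeps the fewest significant figures: 9.0 × 10³ → 2 s.f., 0.089546 → 5 s.f., 7.34 × 10² → 3 s.f.; limit is 2.
Rounded to 2 significant figures: 5.9 × 10⁵.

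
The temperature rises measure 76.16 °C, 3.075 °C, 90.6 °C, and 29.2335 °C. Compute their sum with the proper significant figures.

199.1 °C

76.16 °C + 3.075 °C + 90.6 °C + 29.2335 °C = 199.0685 °C.
Addition/subtraction keeps the fewest decimal places: 76.16 → 2 decimal places, 3.075 → 3 decimal places, 90.6 → 1 decimal place, 29.2335 → 4 decimal places; limit is 1.
Rounded to 1 decimal place: 199.1 °C.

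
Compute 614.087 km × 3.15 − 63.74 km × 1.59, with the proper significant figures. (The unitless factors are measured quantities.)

1.83 × 10^3 km

614.087 × 3.15 = 1934.37405 → 1.93 × 10^3 km (3 s.f., last digit at the 10^1 place).
63.74 × 1.59 = 101.3466 → 101 km (3 s.f., last digit at the 10^0 place).
Difference: 1833.02745 km; keep the coarser place, 10^1.
Result: 1.83 × 10^3 km.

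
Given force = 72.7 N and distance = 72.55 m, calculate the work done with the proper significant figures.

5.27 × 10³ J

work done = 72.7 N × 72.55 m = 5274.385 J.
72.7 has 3 significant figures; 72.55 has 4.
Division/multiplication keeps the fewest: 3 significant figures.
Rounded: 5.27 × 10³ J.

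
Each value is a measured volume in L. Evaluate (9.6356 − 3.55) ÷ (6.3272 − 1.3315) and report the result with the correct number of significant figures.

1.22

9.6356 − 3.55 = 6.0856, limited to 2 d.p. → 3 s.f.; 6.3272 − 1.3315 = 4.9957, limited to 4 d.p. → 5 s.f.
Carrying full precision, 6.0856 ÷ 4.9957 = 1.21816762416…; keep min(3, 5) = 3 s.f.
Rounded to 3 significant figures: 1.22.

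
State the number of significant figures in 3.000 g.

3.000: trailing zeros after a decimal point are significant.

4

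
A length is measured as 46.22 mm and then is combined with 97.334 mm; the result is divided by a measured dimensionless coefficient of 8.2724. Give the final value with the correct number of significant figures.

17.353 mm

46.22 mm + 97.334 mm = 143.554 mm; the sum is limited to 2 decimal places (5 s.f.).
Carrying full precision, 143.554 ÷ 8.2724 = 17.3533678255… mm; 8.2724 has 5 s.f., so the result keeps min(5, 5) = 5 s.f.
Rounded to 5 significant figures: 17.353 mm.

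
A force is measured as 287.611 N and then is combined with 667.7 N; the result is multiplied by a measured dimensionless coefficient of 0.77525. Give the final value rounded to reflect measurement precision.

740.6 N

287.611 N + 667.7 N = 955.311 N; the sum is limited to 1 decimal place (4 s.f.).
Carrying full precision, 955.311 × 0.77525 = 740.60485275 N; 0.77525 has 5 s.f., so the result keeps min(4, 5) = 4 s.f.
Rounded to 4 significant figures: 740.6 N.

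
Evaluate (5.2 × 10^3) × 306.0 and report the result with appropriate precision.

(5.2 × 10^3) × 306.0 = 1591200
Multiplication/division keeps the fewest significant figures: 5.2 × 10^3 → 2 s.f., 306.0 → 4 s.f.; limit is 2.
Rounded to 2 significant figures: 1.6 × 10^6.

1.6 × 10^6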